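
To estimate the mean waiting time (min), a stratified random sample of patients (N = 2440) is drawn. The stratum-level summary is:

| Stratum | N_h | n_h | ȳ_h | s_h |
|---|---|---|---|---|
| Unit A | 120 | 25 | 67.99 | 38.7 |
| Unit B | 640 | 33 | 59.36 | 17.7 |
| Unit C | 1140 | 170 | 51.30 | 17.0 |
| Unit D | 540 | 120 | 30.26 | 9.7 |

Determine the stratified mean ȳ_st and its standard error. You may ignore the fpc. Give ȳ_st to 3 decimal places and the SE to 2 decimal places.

ȳ_st ≈ 49.579, SE ≈ 1.10

ȳ_st = Σ W_h ȳ_h = (120·67.99 + 640·59.36 + 1140·51.30 + 540·30.26)/2440 = 49.57852
V̂(ȳ_st) = Σ W_h² s_h²/n_h, with W_h = N_h/N and N = 2440:
  stratum Unit A: (120/2440)²·38.7²/25 = 0.144899
  stratum Unit B: (640/2440)²·17.7²/33 = 0.65315
  stratum Unit C: (1140/2440)²·17.0²/170 = 0.37109
  stratum Unit D: (540/2440)²·9.7²/120 = 0.0384034
V̂(ȳ_st) = 1.20754
SE(ȳ_st) = √1.20754 = 1.09888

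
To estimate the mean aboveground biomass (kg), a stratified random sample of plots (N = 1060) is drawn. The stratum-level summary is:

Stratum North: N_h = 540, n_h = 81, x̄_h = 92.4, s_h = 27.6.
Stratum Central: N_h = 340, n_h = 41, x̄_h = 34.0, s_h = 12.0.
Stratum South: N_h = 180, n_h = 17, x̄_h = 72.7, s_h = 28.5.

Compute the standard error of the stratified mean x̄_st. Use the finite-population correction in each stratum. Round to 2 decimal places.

SE(x̄_st) ≈ 1.91

V̂(x̄_st) = Σ W_h² (1 − n_h/N_h) s_h²/n_h, with W_h = N_h/N and N = 1060:
  stratum North: (540/1060)²·(1 − 81/540)·27.6²/81 = 2.07457
  stratum Central: (340/1060)²·(1 − 41/340)·12.0²/41 = 0.317773
  stratum South: (180/1060)²·(1 − 17/180)·28.5²/17 = 1.24764
V̂(x̄_st) = 3.63998
SE(x̄_st) = √3.63998 = 1.90787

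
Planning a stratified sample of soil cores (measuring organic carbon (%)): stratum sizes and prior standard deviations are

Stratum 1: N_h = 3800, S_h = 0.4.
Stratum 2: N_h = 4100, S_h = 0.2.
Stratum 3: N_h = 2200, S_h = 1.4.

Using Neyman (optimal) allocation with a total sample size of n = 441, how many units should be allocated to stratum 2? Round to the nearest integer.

67

Neyman allocation: n_h = n · N_h S_h / Σ N_i S_i, with n = 441.
  stratum 1: N_h·S_h = 3800·0.4 = 1520.00
  stratum 2: N_h·S_h = 4100·0.2 = 820.00
  stratum 3: N_h·S_h = 2200·1.4 = 3080.00
Σ N_h S_h = 5420.00
n for stratum 2 = 441·820.00/5420.00 = 66.720 → 67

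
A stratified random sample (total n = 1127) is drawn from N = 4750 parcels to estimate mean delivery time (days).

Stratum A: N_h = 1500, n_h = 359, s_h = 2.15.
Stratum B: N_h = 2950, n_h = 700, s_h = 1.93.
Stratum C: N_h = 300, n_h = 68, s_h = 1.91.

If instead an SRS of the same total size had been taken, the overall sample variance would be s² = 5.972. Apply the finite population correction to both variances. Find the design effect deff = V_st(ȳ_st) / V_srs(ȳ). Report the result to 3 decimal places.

V̂(ȳ_st) = Σ W_h² (1 − n_h/N_h) s_h²/n_h, with W_h = N_h/N and N = 4750:
  stratum A: (1500/4750)²·(1 − 359/1500)·2.15²/359 = 0.000976725
  stratum B: (2950/4750)²·(1 − 700/2950)·1.93²/700 = 0.00156543
  stratum C: (300/4750)²·(1 − 68/300)·1.91²/68 = 0.000165493
V_st = 0.00270765
V_srs = (1 − 1127/4750)·5.972/1127 = 0.00404176
deff = V_st / V_srs = 0.00270765/0.00404176 = 0.6699

deff ≈ 0.670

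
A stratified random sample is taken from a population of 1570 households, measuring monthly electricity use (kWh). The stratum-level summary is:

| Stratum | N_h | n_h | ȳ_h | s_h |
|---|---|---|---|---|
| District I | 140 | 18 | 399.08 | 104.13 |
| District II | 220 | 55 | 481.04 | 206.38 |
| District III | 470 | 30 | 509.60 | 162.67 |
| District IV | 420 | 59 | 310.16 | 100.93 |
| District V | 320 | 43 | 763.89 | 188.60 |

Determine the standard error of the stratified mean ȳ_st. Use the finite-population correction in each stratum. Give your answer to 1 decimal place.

SE(ȳ_st) ≈ 11.4

V̂(ȳ_st) = Σ W_h² (1 − n_h/N_h) s_h²/n_h, with W_h = N_h/N and N = 1570:
  stratum District I: (140/1570)²·(1 − 18/140)·104.13²/18 = 4.17415
  stratum District II: (220/1570)²·(1 − 55/220)·206.38²/55 = 11.4046
  stratum District III: (470/1570)²·(1 − 30/470)·162.67²/30 = 74.0022
  stratum District IV: (420/1570)²·(1 − 59/420)·100.93²/59 = 10.6205
  stratum District V: (320/1570)²·(1 − 43/320)·188.60²/43 = 29.7472
V̂(ȳ_st) = 129.949
SE(ȳ_st) = √129.949 = 11.3995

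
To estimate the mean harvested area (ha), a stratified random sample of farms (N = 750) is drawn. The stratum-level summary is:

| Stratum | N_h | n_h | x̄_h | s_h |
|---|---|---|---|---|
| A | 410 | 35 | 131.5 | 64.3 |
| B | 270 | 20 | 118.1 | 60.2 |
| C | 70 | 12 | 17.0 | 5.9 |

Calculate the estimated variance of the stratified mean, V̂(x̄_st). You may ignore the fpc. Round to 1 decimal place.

V̂(x̄_st) = Σ W_h² s_h²/n_h, with W_h = N_h/N and N = 750:
  stratum A: (410/750)²·64.3²/35 = 35.302
  stratum B: (270/750)²·60.2²/20 = 23.4838
  stratum C: (70/750)²·5.9²/12 = 0.0252695
V̂(x̄_st) = 58.811

V̂(x̄_st) ≈ 58.8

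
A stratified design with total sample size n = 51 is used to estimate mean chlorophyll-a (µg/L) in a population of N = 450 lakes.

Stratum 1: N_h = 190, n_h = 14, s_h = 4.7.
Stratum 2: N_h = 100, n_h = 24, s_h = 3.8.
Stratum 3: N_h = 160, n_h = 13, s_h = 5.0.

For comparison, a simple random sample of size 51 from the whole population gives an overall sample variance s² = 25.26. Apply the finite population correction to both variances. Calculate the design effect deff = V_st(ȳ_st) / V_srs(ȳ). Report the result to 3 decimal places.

V̂(ȳ_st) = Σ W_h² (1 − n_h/N_h) s_h²/n_h, with W_h = N_h/N and N = 450:
  stratum 1: (190/450)²·(1 − 14/190)·4.7²/14 = 0.260561
  stratum 2: (100/450)²·(1 − 24/100)·3.8²/24 = 0.0225811
  stratum 3: (160/450)²·(1 − 13/160)·5.0²/13 = 0.223362
V_st = 0.506504
V_srs = (1 − 51/450)·25.26/51 = 0.439161
deff = V_st / V_srs = 0.506504/0.439161 = 1.1533

deff ≈ 1.153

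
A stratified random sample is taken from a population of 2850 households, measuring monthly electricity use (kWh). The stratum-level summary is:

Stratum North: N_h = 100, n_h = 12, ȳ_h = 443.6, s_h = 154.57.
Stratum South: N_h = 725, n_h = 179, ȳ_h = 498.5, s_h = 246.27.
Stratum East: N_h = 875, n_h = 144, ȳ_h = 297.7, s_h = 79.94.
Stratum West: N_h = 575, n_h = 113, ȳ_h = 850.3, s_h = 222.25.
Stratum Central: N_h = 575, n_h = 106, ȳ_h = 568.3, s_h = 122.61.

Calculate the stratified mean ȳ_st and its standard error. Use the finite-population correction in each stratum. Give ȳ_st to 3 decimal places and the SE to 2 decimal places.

ȳ_st ≈ 519.984, SE ≈ 6.42

ȳ_st = Σ W_h ȳ_h = (100·443.6 + 725·498.5 + 875·297.7 + 575·850.3 + 575·568.3)/2850 = 519.98421
V̂(ȳ_st) = Σ W_h² (1 − n_h/N_h) s_h²/n_h, with W_h = N_h/N and N = 2850:
  stratum North: (100/2850)²·(1 − 12/100)·154.57²/12 = 2.15706
  stratum South: (725/2850)²·(1 − 179/725)·246.27²/179 = 16.5124
  stratum East: (875/2850)²·(1 − 144/875)·79.94²/144 = 3.49463
  stratum West: (575/2850)²·(1 − 113/575)·222.25²/113 = 14.2964
  stratum Central: (575/2850)²·(1 − 106/575)·122.61²/106 = 4.70866
V̂(ȳ_st) = 41.1691
SE(ȳ_st) = √41.1691 = 6.41632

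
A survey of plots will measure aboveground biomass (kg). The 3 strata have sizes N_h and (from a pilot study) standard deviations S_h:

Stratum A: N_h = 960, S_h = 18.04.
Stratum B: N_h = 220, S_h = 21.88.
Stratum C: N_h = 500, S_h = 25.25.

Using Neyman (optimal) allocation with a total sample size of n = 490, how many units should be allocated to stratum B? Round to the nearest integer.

Neyman allocation: n_h = n · N_h S_h / Σ N_i S_i, with n = 490.
  stratum A: N_h·S_h = 960·18.04 = 17318.40
  stratum B: N_h·S_h = 220·21.88 = 4813.60
  stratum C: N_h·S_h = 500·25.25 = 12625.00
Σ N_h S_h = 34757.00
n for stratum B = 490·4813.60/34757.00 = 67.862 → 68

68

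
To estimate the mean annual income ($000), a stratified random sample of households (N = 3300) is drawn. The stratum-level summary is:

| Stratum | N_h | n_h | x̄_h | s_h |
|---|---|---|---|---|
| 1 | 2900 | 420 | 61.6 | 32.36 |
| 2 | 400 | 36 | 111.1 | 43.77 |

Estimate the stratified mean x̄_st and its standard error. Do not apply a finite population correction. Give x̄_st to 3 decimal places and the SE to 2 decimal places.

x̄_st = Σ W_h x̄_h = (2900·61.6 + 400·111.1)/3300 = 67.60000
V̂(x̄_st) = Σ W_h² s_h²/n_h, with W_h = N_h/N and N = 3300:
  stratum 1: (2900/3300)²·32.36²/420 = 1.92547
  stratum 2: (400/3300)²·43.77²/36 = 0.781885
V̂(x̄_st) = 2.70735
SE(x̄_st) = √2.70735 = 1.6454

x̄_st ≈ 67.600, SE ≈ 1.65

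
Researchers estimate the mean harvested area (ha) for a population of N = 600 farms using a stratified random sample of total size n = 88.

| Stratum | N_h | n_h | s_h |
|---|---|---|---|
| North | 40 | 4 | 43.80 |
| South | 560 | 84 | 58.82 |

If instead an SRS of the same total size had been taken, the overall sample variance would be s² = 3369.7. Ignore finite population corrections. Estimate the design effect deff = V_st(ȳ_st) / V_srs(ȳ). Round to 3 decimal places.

V̂(ȳ_st) = Σ W_h² s_h²/n_h, with W_h = N_h/N and N = 600:
  stratum North: (40/600)²·43.80²/4 = 2.1316
  stratum South: (560/600)²·58.82²/84 = 35.8793
V_st = 38.0109
V_srs = s²/n = 3369.7/88 = 38.292
deff = V_st / V_srs = 38.0109/38.292 = 0.9927

deff ≈ 0.993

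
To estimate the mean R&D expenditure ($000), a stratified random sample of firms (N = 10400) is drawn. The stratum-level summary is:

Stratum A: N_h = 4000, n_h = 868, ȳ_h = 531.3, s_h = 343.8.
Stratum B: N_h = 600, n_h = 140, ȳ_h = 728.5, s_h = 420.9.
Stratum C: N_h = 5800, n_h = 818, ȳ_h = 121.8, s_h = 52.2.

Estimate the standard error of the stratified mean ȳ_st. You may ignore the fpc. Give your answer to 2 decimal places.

V̂(ȳ_st) = Σ W_h² s_h²/n_h, with W_h = N_h/N and N = 10400:
  stratum A: (4000/10400)²·343.8²/868 = 20.144
  stratum B: (600/10400)²·420.9²/140 = 4.21178
  stratum C: (5800/10400)²·52.2²/818 = 1.03604
V̂(ȳ_st) = 25.3918
SE(ȳ_st) = √25.3918 = 5.03903

SE(ȳ_st) ≈ 5.04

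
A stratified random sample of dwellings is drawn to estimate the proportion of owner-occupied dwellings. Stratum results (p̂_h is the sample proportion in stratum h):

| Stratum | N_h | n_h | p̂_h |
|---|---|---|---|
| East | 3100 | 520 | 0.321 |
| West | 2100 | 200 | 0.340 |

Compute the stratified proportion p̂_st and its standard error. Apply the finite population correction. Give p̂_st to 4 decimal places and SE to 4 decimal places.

p̂_st ≈ 0.3287, SE ≈ 0.0170

N = 5200; stratum weights W_h = N_h/N.
p̂_st = Σ W_h p̂_h = (3100·0.321 + 2100·0.340)/5200 = 0.32867
V̂(p̂_st) = Σ W_h² (1 − n_h/N_h) p̂_h(1−p̂_h)/(n_h−1):
  stratum East: (3100/5200)²·(1 − 520/3100)·0.321·0.679/519 = 0.000124217
  stratum West: (2100/5200)²·(1 − 200/2100)·0.340·0.660/199 = 0.000166393
V̂(p̂_st) = 0.000290611; SE = √V̂ = 0.0170473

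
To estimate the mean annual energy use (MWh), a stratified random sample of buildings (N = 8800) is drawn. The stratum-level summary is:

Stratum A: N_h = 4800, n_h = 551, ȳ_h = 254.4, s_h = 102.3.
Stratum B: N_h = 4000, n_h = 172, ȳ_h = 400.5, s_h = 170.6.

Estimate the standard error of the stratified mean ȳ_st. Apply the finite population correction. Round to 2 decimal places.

V̂(ȳ_st) = Σ W_h² (1 − n_h/N_h) s_h²/n_h, with W_h = N_h/N and N = 8800:
  stratum A: (4800/8800)²·(1 − 551/4800)·102.3²/551 = 5.00221
  stratum B: (4000/8800)²·(1 − 172/4000)·170.6²/172 = 33.4577
V̂(ȳ_st) = 38.4599
SE(ȳ_st) = √38.4599 = 6.20161

SE(ȳ_st) ≈ 6.20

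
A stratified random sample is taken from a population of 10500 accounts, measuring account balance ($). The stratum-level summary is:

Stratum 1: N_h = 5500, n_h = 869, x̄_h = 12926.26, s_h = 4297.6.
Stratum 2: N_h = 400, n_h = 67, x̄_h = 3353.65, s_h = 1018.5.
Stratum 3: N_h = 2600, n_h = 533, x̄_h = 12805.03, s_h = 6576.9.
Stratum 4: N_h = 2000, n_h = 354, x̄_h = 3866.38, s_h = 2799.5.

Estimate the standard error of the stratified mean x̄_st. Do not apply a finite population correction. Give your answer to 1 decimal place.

SE(x̄_st) ≈ 107.9

V̂(x̄_st) = Σ W_h² s_h²/n_h, with W_h = N_h/N and N = 10500:
  stratum 1: (5500/10500)²·4297.6²/869 = 5831.48
  stratum 2: (400/10500)²·1018.5²/67 = 22.4693
  stratum 3: (2600/10500)²·6576.9²/533 = 4976.03
  stratum 4: (2000/10500)²·2799.5²/354 = 803.228
V̂(x̄_st) = 11633.2
SE(x̄_st) = √11633.2 = 107.857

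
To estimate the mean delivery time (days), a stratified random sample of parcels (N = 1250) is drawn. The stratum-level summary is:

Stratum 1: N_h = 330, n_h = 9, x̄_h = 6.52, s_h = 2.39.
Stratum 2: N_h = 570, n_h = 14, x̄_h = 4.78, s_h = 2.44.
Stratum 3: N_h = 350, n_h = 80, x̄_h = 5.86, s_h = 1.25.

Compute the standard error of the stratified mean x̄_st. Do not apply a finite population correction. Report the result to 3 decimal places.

V̂(x̄_st) = Σ W_h² s_h²/n_h, with W_h = N_h/N and N = 1250:
  stratum 1: (330/1250)²·2.39²/9 = 0.0442345
  stratum 2: (570/1250)²·2.44²/14 = 0.0884263
  stratum 3: (350/1250)²·1.25²/80 = 0.00153125
V̂(x̄_st) = 0.134192
SE(x̄_st) = √0.134192 = 0.366322

SE(x̄_st) ≈ 0.366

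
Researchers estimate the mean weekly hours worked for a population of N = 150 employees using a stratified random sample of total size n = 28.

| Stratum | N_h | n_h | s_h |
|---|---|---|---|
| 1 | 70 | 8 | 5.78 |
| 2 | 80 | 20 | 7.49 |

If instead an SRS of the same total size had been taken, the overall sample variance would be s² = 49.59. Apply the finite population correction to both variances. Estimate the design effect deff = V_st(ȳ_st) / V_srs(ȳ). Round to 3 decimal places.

deff ≈ 0.975

V̂(ȳ_st) = Σ W_h² (1 − n_h/N_h) s_h²/n_h, with W_h = N_h/N and N = 150:
  stratum 1: (70/150)²·(1 − 8/70)·5.78²/8 = 0.805514
  stratum 2: (80/150)²·(1 − 20/80)·7.49²/20 = 0.598401
V_st = 1.40391
V_srs = (1 − 28/150)·49.59/28 = 1.44047
deff = V_st / V_srs = 1.40391/1.44047 = 0.9746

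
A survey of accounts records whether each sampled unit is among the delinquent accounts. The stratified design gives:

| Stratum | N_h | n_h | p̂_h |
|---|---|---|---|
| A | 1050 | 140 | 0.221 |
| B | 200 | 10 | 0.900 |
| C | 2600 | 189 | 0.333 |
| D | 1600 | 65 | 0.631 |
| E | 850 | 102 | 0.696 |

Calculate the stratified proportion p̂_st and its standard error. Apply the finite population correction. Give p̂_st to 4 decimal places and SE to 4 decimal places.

N = 6300; stratum weights W_h = N_h/N.
p̂_st = Σ W_h p̂_h = (1050·0.221 + 200·0.900 + 2600·0.333 + 1600·0.631 + 850·0.696)/6300 = 0.45699
V̂(p̂_st) = Σ W_h² (1 − n_h/N_h) p̂_h(1−p̂_h)/(n_h−1):
  stratum A: (1050/6300)²·(1 − 140/1050)·0.221·0.779/139 = 2.9817e-05
  stratum B: (200/6300)²·(1 − 10/200)·0.900·0.100/9 = 9.5742e-06
  stratum C: (2600/6300)²·(1 − 189/2600)·0.333·0.667/188 = 0.000186596
  stratum D: (1600/6300)²·(1 − 65/1600)·0.631·0.369/64 = 0.000225125
  stratum E: (850/6300)²·(1 − 102/850)·0.696·0.304/101 = 3.35584e-05
V̂(p̂_st) = 0.00048467; SE = √V̂ = 0.0220152

p̂_st ≈ 0.4570, SE ≈ 0.0220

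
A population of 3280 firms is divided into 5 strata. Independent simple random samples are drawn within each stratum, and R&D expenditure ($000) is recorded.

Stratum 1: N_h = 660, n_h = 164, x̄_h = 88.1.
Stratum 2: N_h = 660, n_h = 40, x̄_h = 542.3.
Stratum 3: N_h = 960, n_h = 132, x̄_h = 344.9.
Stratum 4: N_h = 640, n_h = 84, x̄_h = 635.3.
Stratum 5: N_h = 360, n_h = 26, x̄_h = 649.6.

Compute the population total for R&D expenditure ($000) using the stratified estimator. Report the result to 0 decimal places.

τ̂_st = Σ N_h x̄_h = 660·88.1 + 660·542.3 + 960·344.9 + 640·635.3 + 360·649.6 = 1387616

τ̂_st ≈ 1387616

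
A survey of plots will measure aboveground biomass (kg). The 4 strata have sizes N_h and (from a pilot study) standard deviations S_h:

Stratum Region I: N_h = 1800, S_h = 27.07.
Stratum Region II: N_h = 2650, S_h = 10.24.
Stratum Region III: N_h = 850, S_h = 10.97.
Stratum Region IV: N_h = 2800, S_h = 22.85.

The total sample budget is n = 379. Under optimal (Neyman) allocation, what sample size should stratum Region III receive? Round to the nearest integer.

24

Neyman allocation: n_h = n · N_h S_h / Σ N_i S_i, with n = 379.
  stratum Region I: N_h·S_h = 1800·27.07 = 48726.00
  stratum Region II: N_h·S_h = 2650·10.24 = 27136.00
  stratum Region III: N_h·S_h = 850·10.97 = 9324.50
  stratum Region IV: N_h·S_h = 2800·22.85 = 63980.00
Σ N_h S_h = 149166.50
n for stratum Region III = 379·9324.50/149166.50 = 23.692 → 24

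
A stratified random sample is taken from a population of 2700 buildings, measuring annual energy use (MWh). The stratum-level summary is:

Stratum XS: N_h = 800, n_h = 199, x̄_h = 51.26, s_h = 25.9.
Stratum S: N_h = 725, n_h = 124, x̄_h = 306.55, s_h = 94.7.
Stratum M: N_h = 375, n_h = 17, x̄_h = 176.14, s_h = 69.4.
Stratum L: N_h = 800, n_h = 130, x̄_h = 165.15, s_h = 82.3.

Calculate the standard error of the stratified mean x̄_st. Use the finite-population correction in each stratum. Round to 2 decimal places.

SE(x̄_st) ≈ 3.69

V̂(x̄_st) = Σ W_h² (1 − n_h/N_h) s_h²/n_h, with W_h = N_h/N and N = 2700:
  stratum XS: (800/2700)²·(1 − 199/800)·25.9²/199 = 0.222322
  stratum S: (725/2700)²·(1 − 124/725)·94.7²/124 = 4.32278
  stratum M: (375/2700)²·(1 − 17/375)·69.4²/17 = 5.21743
  stratum L: (800/2700)²·(1 − 130/800)·82.3²/130 = 3.83084
V̂(x̄_st) = 13.5934
SE(x̄_st) = √13.5934 = 3.68692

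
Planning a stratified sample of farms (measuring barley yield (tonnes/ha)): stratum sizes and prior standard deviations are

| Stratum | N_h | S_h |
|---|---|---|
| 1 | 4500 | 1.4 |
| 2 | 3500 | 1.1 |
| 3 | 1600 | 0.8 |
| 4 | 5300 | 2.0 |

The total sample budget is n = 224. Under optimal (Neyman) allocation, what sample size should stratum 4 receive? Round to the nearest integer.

Neyman allocation: n_h = n · N_h S_h / Σ N_i S_i, with n = 224.
  stratum 1: N_h·S_h = 4500·1.4 = 6300.00
  stratum 2: N_h·S_h = 3500·1.1 = 3850.00
  stratum 3: N_h·S_h = 1600·0.8 = 1280.00
  stratum 4: N_h·S_h = 5300·2.0 = 10600.00
Σ N_h S_h = 22030.00
n for stratum 4 = 224·10600.00/22030.00 = 107.780 → 108

108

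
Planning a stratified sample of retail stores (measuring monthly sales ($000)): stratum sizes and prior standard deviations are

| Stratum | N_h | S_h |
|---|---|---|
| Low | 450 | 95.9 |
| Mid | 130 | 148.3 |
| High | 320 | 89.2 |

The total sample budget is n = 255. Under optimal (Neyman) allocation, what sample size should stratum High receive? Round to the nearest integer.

80

Neyman allocation: n_h = n · N_h S_h / Σ N_i S_i, with n = 255.
  stratum Low: N_h·S_h = 450·95.9 = 43155.00
  stratum Mid: N_h·S_h = 130·148.3 = 19279.00
  stratum High: N_h·S_h = 320·89.2 = 28544.00
Σ N_h S_h = 90978.00
n for stratum High = 255·28544.00/90978.00 = 80.005 → 80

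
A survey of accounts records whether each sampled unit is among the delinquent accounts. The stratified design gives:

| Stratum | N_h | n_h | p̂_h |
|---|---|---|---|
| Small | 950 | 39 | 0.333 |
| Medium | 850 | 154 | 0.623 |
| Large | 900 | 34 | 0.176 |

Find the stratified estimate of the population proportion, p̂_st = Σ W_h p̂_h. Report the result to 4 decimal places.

p̂_st ≈ 0.3720

N = 2700; stratum weights W_h = N_h/N.
p̂_st = Σ W_h p̂_h = (950·0.333 + 850·0.623 + 900·0.176)/2700 = 0.37196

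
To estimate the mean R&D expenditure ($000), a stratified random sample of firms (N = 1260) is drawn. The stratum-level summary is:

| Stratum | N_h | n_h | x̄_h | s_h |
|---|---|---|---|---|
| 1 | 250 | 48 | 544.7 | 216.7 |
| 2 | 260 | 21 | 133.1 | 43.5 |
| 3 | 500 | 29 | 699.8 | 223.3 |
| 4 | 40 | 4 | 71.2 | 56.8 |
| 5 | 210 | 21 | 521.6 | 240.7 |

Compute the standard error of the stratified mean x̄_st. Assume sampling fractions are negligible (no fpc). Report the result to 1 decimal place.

SE(x̄_st) ≈ 19.8

V̂(x̄_st) = Σ W_h² s_h²/n_h, with W_h = N_h/N and N = 1260:
  stratum 1: (250/1260)²·216.7²/48 = 38.5137
  stratum 2: (260/1260)²·43.5²/21 = 3.83676
  stratum 3: (500/1260)²·223.3²/29 = 270.756
  stratum 4: (40/1260)²·56.8²/4 = 0.81286
  stratum 5: (210/1260)²·240.7²/21 = 76.6356
V̂(x̄_st) = 390.555
SE(x̄_st) = √390.555 = 19.7625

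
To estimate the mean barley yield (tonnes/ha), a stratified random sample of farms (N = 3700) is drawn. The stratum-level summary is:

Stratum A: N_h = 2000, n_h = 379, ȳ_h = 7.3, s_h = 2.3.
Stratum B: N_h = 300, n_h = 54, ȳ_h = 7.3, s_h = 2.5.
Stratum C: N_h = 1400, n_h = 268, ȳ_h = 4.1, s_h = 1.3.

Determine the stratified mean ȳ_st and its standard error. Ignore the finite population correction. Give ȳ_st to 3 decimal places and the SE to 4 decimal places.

ȳ_st ≈ 6.089, SE ≈ 0.0758

ȳ_st = Σ W_h ȳ_h = (2000·7.3 + 300·7.3 + 1400·4.1)/3700 = 6.08919
V̂(ȳ_st) = Σ W_h² s_h²/n_h, with W_h = N_h/N and N = 3700:
  stratum A: (2000/3700)²·2.3²/379 = 0.00407824
  stratum B: (300/3700)²·2.5²/54 = 0.000760896
  stratum C: (1400/3700)²·1.3²/268 = 0.000902827
V̂(ȳ_st) = 0.00574197
SE(ȳ_st) = √0.00574197 = 0.0757758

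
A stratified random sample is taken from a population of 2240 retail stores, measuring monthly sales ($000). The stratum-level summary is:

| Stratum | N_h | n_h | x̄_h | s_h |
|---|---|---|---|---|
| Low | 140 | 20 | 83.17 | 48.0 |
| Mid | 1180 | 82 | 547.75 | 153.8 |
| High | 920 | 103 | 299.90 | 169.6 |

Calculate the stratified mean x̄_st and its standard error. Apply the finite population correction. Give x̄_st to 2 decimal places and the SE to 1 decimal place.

x̄_st = Σ W_h x̄_h = (140·83.17 + 1180·547.75 + 920·299.90)/2240 = 416.91821
V̂(x̄_st) = Σ W_h² (1 − n_h/N_h) s_h²/n_h, with W_h = N_h/N and N = 2240:
  stratum Low: (140/2240)²·(1 − 20/140)·48.0²/20 = 0.385714
  stratum Mid: (1180/2240)²·(1 − 82/1180)·153.8²/82 = 74.4881
  stratum High: (920/2240)²·(1 − 103/920)·169.6²/103 = 41.8339
V̂(x̄_st) = 116.708
SE(x̄_st) = √116.708 = 10.8031

x̄_st ≈ 416.92, SE ≈ 10.8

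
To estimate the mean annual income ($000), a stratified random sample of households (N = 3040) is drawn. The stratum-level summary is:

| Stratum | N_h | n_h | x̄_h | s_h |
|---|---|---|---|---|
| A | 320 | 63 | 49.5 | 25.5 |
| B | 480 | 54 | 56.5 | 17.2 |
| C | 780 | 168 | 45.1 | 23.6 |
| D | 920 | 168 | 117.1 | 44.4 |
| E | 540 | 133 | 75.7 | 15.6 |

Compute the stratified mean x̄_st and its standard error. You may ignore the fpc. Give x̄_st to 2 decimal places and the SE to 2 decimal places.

x̄_st ≈ 74.59, SE ≈ 1.27

x̄_st = Σ W_h x̄_h = (320·49.5 + 480·56.5 + 780·45.1 + 920·117.1 + 540·75.7)/3040 = 74.58816
V̂(x̄_st) = Σ W_h² s_h²/n_h, with W_h = N_h/N and N = 3040:
  stratum A: (320/3040)²·25.5²/63 = 0.114365
  stratum B: (480/3040)²·17.2²/54 = 0.136584
  stratum C: (780/3040)²·23.6²/168 = 0.218251
  stratum D: (920/3040)²·44.4²/168 = 1.07469
  stratum E: (540/3040)²·15.6²/133 = 0.0577348
V̂(x̄_st) = 1.60163
SE(x̄_st) = √1.60163 = 1.26555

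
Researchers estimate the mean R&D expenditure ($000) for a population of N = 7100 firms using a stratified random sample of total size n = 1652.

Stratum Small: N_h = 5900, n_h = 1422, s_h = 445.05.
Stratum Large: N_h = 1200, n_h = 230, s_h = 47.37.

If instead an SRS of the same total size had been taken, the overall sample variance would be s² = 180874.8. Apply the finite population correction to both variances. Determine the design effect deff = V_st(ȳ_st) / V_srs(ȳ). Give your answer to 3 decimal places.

deff ≈ 0.872

V̂(ȳ_st) = Σ W_h² (1 − n_h/N_h) s_h²/n_h, with W_h = N_h/N and N = 7100:
  stratum Small: (5900/7100)²·(1 − 1422/5900)·445.05²/1422 = 73.0024
  stratum Large: (1200/7100)²·(1 − 230/1200)·47.37²/230 = 0.225276
V_st = 73.2277
V_srs = (1 − 1652/7100)·180874.8/1652 = 84.0131
deff = V_st / V_srs = 73.2277/84.0131 = 0.8716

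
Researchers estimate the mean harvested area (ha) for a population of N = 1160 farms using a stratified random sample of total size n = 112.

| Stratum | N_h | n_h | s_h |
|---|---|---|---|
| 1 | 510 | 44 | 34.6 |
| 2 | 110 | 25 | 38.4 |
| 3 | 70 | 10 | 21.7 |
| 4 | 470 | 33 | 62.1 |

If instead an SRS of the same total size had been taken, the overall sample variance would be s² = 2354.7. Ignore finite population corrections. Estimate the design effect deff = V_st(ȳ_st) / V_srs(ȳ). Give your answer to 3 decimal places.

V̂(ȳ_st) = Σ W_h² s_h²/n_h, with W_h = N_h/N and N = 1160:
  stratum 1: (510/1160)²·34.6²/44 = 5.25925
  stratum 2: (110/1160)²·38.4²/25 = 0.530386
  stratum 3: (70/1160)²·21.7²/10 = 0.171475
  stratum 4: (470/1160)²·62.1²/33 = 19.1844
V_st = 25.1455
V_srs = s²/n = 2354.7/112 = 21.0241
deff = V_st / V_srs = 25.1455/21.0241 = 1.1960

deff ≈ 1.196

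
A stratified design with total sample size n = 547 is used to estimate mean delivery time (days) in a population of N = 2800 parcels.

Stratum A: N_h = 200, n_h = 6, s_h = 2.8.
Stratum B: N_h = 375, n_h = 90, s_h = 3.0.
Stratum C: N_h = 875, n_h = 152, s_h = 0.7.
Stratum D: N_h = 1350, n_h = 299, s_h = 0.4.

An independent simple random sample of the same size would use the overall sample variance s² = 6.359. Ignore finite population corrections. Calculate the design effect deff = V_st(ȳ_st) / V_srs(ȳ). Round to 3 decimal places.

V̂(ȳ_st) = Σ W_h² s_h²/n_h, with W_h = N_h/N and N = 2800:
  stratum A: (200/2800)²·2.8²/6 = 0.00666667
  stratum B: (375/2800)²·3.0²/90 = 0.00179369
  stratum C: (875/2800)²·0.7²/152 = 0.000314813
  stratum D: (1350/2800)²·0.4²/299 = 0.000124394
V_st = 0.00889956
V_srs = s²/n = 6.359/547 = 0.0116252
deff = V_st / V_srs = 0.00889956/0.0116252 = 0.7655

deff ≈ 0.766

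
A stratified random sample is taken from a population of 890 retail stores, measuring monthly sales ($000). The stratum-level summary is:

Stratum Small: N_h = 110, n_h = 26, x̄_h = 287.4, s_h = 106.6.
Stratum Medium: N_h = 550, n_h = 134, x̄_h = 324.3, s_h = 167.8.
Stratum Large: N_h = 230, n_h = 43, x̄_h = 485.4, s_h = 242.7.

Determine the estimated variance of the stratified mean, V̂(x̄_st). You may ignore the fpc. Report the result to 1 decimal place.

V̂(x̄_st) ≈ 178.4

V̂(x̄_st) = Σ W_h² s_h²/n_h, with W_h = N_h/N and N = 890:
  stratum Small: (110/890)²·106.6²/26 = 6.67646
  stratum Medium: (550/890)²·167.8²/134 = 80.2462
  stratum Large: (230/890)²·242.7²/43 = 91.4843
V̂(x̄_st) = 178.407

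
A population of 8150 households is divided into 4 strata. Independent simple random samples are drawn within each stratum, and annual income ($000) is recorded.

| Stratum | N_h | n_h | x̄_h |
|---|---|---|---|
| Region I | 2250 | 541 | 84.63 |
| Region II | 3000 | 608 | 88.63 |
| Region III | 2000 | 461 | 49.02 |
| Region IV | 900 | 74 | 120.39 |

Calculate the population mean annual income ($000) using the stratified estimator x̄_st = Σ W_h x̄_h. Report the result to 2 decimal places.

x̄_st ≈ 81.31

N = Σ N_h = 8150. Stratum weights W_h = N_h/N.
x̄_st = (2250·84.63 + 3000·88.63 + 2000·49.02 + 900·120.39) / 8150 = 81.3127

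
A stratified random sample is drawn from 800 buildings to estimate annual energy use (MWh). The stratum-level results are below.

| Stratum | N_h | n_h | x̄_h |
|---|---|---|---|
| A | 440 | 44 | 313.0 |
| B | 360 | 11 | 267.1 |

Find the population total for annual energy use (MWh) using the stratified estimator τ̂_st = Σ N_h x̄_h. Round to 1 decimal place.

τ̂_st = Σ N_h x̄_h = 440·313.0 + 360·267.1 = 233876.0

τ̂_st ≈ 233876.0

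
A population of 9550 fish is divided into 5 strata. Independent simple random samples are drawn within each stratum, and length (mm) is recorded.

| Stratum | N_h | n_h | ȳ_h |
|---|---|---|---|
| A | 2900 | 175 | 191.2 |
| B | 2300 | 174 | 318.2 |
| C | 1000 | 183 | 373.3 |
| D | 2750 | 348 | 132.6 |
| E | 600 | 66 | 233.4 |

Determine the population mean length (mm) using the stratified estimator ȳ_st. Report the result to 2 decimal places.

ȳ_st ≈ 226.63

N = Σ N_h = 9550. Stratum weights W_h = N_h/N.
ȳ_st = (2900·191.2 + 2300·318.2 + 1000·373.3 + 2750·132.6 + 600·233.4) / 9550 = 226.6314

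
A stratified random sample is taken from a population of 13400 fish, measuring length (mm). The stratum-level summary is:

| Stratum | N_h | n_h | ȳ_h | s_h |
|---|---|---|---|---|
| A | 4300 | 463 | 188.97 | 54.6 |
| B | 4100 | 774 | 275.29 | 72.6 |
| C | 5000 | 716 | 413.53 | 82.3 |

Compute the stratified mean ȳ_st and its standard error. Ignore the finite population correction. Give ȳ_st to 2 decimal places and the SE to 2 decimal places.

ȳ_st ≈ 299.17, SE ≈ 1.62

ȳ_st = Σ W_h ȳ_h = (4300·188.97 + 4100·275.29 + 5000·413.53)/13400 = 299.17239
V̂(ȳ_st) = Σ W_h² s_h²/n_h, with W_h = N_h/N and N = 13400:
  stratum A: (4300/13400)²·54.6²/463 = 0.663028
  stratum B: (4100/13400)²·72.6²/774 = 0.637515
  stratum C: (5000/13400)²·82.3²/716 = 1.31709
V̂(ȳ_st) = 2.61764
SE(ȳ_st) = √2.61764 = 1.61791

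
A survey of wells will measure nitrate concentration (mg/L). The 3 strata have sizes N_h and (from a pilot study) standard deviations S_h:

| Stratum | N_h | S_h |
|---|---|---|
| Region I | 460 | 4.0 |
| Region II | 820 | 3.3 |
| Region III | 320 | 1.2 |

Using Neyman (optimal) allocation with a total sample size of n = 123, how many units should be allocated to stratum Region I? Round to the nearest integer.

Neyman allocation: n_h = n · N_h S_h / Σ N_i S_i, with n = 123.
  stratum Region I: N_h·S_h = 460·4.0 = 1840.00
  stratum Region II: N_h·S_h = 820·3.3 = 2706.00
  stratum Region III: N_h·S_h = 320·1.2 = 384.00
Σ N_h S_h = 4930.00
n for stratum Region I = 123·1840.00/4930.00 = 45.907 → 46

46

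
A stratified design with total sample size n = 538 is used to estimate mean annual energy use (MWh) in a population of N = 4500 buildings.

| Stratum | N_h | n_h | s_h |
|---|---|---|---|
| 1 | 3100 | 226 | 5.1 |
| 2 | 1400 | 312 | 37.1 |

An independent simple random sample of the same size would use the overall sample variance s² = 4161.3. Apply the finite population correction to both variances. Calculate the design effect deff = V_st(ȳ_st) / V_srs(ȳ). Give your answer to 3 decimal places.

V̂(ȳ_st) = Σ W_h² (1 − n_h/N_h) s_h²/n_h, with W_h = N_h/N and N = 4500:
  stratum 1: (3100/4500)²·(1 − 226/3100)·5.1²/226 = 0.0506355
  stratum 2: (1400/4500)²·(1 − 312/1400)·37.1²/312 = 0.331837
V_st = 0.382473
V_srs = (1 − 538/4500)·4161.3/538 = 6.81003
deff = V_st / V_srs = 0.382473/6.81003 = 0.0562

deff ≈ 0.056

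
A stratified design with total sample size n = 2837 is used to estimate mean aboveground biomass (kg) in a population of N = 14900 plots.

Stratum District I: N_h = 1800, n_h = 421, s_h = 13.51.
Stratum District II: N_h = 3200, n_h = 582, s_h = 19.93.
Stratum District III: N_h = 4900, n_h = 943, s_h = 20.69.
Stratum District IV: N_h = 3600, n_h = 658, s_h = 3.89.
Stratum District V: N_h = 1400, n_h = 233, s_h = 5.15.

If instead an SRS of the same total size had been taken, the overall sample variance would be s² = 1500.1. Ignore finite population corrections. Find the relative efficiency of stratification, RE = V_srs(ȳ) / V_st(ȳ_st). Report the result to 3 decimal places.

RE ≈ 5.925

V̂(ȳ_st) = Σ W_h² s_h²/n_h, with W_h = N_h/N and N = 14900:
  stratum District I: (1800/14900)²·13.51²/421 = 0.00632705
  stratum District II: (3200/14900)²·19.93²/582 = 0.0314789
  stratum District III: (4900/14900)²·20.69²/943 = 0.0490941
  stratum District IV: (3600/14900)²·3.89²/658 = 0.00134247
  stratum District V: (1400/14900)²·5.15²/233 = 0.00100494
V_st = 0.0892474
V_srs = s²/n = 1500.1/2837 = 0.528763
Relative efficiency = V_srs / V_st = 0.528763/0.0892474 = 5.9247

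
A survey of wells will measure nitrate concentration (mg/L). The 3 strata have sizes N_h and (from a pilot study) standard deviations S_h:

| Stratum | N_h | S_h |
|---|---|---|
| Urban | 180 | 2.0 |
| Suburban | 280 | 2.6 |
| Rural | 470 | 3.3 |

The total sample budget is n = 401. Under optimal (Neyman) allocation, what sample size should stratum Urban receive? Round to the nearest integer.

Neyman allocation: n_h = n · N_h S_h / Σ N_i S_i, with n = 401.
  stratum Urban: N_h·S_h = 180·2.0 = 360.00
  stratum Suburban: N_h·S_h = 280·2.6 = 728.00
  stratum Rural: N_h·S_h = 470·3.3 = 1551.00
Σ N_h S_h = 2639.00
n for stratum Urban = 401·360.00/2639.00 = 54.703 → 55

55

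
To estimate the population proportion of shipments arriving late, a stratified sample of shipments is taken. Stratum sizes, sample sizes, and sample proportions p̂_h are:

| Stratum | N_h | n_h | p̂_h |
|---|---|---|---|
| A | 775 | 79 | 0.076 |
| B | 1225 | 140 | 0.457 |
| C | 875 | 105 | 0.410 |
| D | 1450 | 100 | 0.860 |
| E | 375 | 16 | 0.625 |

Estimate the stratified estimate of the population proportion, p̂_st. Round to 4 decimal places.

N = 4700; stratum weights W_h = N_h/N.
p̂_st = Σ W_h p̂_h = (775·0.076 + 1225·0.457 + 875·0.410 + 1450·0.860 + 375·0.625)/4700 = 0.52316

p̂_st ≈ 0.5232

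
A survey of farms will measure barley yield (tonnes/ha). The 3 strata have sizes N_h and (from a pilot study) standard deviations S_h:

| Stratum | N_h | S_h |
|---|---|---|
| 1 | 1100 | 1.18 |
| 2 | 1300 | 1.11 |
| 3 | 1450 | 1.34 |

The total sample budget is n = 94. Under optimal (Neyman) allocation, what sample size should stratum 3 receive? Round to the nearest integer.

39

Neyman allocation: n_h = n · N_h S_h / Σ N_i S_i, with n = 94.
  stratum 1: N_h·S_h = 1100·1.18 = 1298.00
  stratum 2: N_h·S_h = 1300·1.11 = 1443.00
  stratum 3: N_h·S_h = 1450·1.34 = 1943.00
Σ N_h S_h = 4684.00
n for stratum 3 = 94·1943.00/4684.00 = 38.993 → 39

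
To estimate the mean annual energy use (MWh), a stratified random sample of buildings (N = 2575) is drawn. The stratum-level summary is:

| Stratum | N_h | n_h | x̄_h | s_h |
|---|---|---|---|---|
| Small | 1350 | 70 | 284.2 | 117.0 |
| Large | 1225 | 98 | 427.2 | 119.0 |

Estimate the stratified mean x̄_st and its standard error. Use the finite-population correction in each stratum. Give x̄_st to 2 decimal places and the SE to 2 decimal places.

x̄_st = Σ W_h x̄_h = (1350·284.2 + 1225·427.2)/2575 = 352.22913
V̂(x̄_st) = Σ W_h² (1 − n_h/N_h) s_h²/n_h, with W_h = N_h/N and N = 2575:
  stratum Small: (1350/2575)²·(1 − 70/1350)·117.0²/70 = 50.9639
  stratum Large: (1225/2575)²·(1 − 98/1225)·119.0²/98 = 30.0866
V̂(x̄_st) = 81.0506
SE(x̄_st) = √81.0506 = 9.00281

x̄_st ≈ 352.23, SE ≈ 9.00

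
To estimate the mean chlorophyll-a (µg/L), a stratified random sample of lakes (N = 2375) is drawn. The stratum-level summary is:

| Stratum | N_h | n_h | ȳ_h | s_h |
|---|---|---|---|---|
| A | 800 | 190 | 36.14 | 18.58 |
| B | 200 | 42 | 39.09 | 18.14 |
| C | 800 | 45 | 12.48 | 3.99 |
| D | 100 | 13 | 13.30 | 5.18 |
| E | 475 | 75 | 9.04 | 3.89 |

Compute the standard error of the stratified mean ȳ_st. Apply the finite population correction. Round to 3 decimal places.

SE(ȳ_st) ≈ 0.499

V̂(ȳ_st) = Σ W_h² (1 − n_h/N_h) s_h²/n_h, with W_h = N_h/N and N = 2375:
  stratum A: (800/2375)²·(1 − 190/800)·18.58²/190 = 0.157192
  stratum B: (200/2375)²·(1 − 42/200)·18.14²/42 = 0.043892
  stratum C: (800/2375)²·(1 − 45/800)·3.99²/45 = 0.0378829
  stratum D: (100/2375)²·(1 − 13/100)·5.18²/13 = 0.00318352
  stratum E: (475/2375)²·(1 − 75/475)·3.89²/75 = 0.00679617
V̂(ȳ_st) = 0.248947
SE(ȳ_st) = √0.248947 = 0.498945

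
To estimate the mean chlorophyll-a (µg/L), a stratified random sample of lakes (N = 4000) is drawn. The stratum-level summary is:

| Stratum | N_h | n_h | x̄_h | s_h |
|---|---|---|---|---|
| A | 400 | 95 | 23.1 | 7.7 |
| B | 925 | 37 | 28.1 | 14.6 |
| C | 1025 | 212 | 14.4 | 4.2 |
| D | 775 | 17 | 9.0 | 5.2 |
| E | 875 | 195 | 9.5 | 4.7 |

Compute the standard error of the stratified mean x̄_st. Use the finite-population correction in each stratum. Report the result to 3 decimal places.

SE(x̄_st) ≈ 0.606

V̂(x̄_st) = Σ W_h² (1 − n_h/N_h) s_h²/n_h, with W_h = N_h/N and N = 4000:
  stratum A: (400/4000)²·(1 − 95/400)·7.7²/95 = 0.0047588
  stratum B: (925/4000)²·(1 − 37/925)·14.6²/37 = 0.29576
  stratum C: (1025/4000)²·(1 − 212/1025)·4.2²/212 = 0.00433368
  stratum D: (775/4000)²·(1 − 17/775)·5.2²/17 = 0.0583994
  stratum E: (875/4000)²·(1 − 195/875)·4.7²/195 = 0.00421268
V̂(x̄_st) = 0.367464
SE(x̄_st) = √0.367464 = 0.606188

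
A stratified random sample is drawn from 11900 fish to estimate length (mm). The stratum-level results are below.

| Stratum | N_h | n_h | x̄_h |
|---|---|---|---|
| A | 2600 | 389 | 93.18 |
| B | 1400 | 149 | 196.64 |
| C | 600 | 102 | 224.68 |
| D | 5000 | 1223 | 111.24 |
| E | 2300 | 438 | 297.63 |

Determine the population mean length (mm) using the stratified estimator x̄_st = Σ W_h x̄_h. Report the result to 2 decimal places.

x̄_st ≈ 159.09

N = Σ N_h = 11900. Stratum weights W_h = N_h/N.
x̄_st = (2600·93.18 + 1400·196.64 + 600·224.68 + 5000·111.24 + 2300·297.63) / 11900 = 159.0858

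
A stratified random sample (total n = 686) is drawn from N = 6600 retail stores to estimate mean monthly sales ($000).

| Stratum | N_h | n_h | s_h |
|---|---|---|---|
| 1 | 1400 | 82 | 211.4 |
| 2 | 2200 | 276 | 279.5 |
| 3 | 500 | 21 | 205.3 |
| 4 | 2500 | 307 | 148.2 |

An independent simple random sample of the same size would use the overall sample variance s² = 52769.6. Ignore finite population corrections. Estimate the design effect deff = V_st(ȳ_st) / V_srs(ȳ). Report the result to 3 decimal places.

deff ≈ 1.011

V̂(ȳ_st) = Σ W_h² s_h²/n_h, with W_h = N_h/N and N = 6600:
  stratum 1: (1400/6600)²·211.4²/82 = 24.5225
  stratum 2: (2200/6600)²·279.5²/276 = 31.4494
  stratum 3: (500/6600)²·205.3²/21 = 11.5189
  stratum 4: (2500/6600)²·148.2²/307 = 10.2648
V_st = 77.7555
V_srs = s²/n = 52769.6/686 = 76.9236
deff = V_st / V_srs = 77.7555/76.9236 = 1.0108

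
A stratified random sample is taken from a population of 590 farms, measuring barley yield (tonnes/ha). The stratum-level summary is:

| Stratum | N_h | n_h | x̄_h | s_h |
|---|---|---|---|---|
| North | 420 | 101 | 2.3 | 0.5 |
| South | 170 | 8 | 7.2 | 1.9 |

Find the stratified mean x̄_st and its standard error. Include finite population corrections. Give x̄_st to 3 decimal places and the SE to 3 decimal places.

x̄_st = Σ W_h x̄_h = (420·2.3 + 170·7.2)/590 = 3.71186
V̂(x̄_st) = Σ W_h² (1 − n_h/N_h) s_h²/n_h, with W_h = N_h/N and N = 590:
  stratum North: (420/590)²·(1 − 101/420)·0.5²/101 = 0.000952697
  stratum South: (170/590)²·(1 − 8/170)·1.9²/8 = 0.0357007
V̂(x̄_st) = 0.0366534
SE(x̄_st) = √0.0366534 = 0.191451

x̄_st ≈ 3.712, SE ≈ 0.191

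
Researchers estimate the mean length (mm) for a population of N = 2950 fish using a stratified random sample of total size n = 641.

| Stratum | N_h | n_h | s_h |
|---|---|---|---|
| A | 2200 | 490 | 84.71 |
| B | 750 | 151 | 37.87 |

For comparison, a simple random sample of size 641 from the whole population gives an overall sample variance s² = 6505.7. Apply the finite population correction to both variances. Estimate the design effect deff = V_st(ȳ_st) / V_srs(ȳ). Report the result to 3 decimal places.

deff ≈ 0.859

V̂(ȳ_st) = Σ W_h² (1 − n_h/N_h) s_h²/n_h, with W_h = N_h/N and N = 2950:
  stratum A: (2200/2950)²·(1 − 490/2200)·84.71²/490 = 6.33065
  stratum B: (750/2950)²·(1 − 151/750)·37.87²/151 = 0.490295
V_st = 6.82094
V_srs = (1 − 641/2950)·6505.7/641 = 7.94398
deff = V_st / V_srs = 6.82094/7.94398 = 0.8586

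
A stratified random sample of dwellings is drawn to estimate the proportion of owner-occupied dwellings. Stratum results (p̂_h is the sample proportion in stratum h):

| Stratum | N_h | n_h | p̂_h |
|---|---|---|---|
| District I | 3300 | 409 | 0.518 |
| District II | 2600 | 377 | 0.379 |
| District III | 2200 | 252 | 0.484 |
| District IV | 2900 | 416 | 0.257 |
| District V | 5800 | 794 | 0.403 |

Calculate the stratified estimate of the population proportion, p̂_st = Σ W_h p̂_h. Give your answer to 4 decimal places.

N = 16800; stratum weights W_h = N_h/N.
p̂_st = Σ W_h p̂_h = (3300·0.518 + 2600·0.379 + 2200·0.484 + 2900·0.257 + 5800·0.403)/16800 = 0.40728

p̂_st ≈ 0.4073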